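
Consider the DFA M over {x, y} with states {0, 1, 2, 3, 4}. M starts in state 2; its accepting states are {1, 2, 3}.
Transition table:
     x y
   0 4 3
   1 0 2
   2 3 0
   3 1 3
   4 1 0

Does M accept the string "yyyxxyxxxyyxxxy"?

2 --y--> 0
0 --y--> 3
3 --y--> 3
3 --x--> 1
1 --x--> 0
0 --y--> 3
3 --x--> 1
1 --x--> 0
0 --x--> 4
4 --y--> 0
0 --y--> 3
3 --x--> 1
1 --x--> 0
0 --x--> 4
4 --y--> 0
End in state 0, which is not an accepting state.

rejected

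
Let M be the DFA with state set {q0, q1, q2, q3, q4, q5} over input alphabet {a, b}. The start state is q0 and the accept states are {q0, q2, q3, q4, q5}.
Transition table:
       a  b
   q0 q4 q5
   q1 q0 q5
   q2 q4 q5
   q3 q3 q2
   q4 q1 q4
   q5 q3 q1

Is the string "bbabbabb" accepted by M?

q0 --b--> q5
q5 --b--> q1
q1 --a--> q0
q0 --b--> q5
q5 --b--> q1
q1 --a--> q0
q0 --b--> q5
q5 --b--> q1
End in state q1, which is not an accepting state.

rejected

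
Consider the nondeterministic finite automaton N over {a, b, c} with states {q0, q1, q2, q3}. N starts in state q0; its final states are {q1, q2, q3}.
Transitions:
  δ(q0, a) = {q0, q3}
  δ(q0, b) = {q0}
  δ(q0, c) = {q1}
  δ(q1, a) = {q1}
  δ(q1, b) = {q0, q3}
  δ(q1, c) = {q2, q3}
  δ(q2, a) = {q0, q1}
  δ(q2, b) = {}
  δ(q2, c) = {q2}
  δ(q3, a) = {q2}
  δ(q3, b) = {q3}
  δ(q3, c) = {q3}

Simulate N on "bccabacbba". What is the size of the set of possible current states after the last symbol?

Start: {q0}
read b: {q0}
read c: {q1}
read c: {q2, q3}
read a: {q0, q1, q2}
read b: {q0, q3}
read a: {q0, q2, q3}
read c: {q1, q2, q3}
read b: {q0, q3}
read b: {q0, q3}
read a: {q0, q2, q3}
Final reachable set {q0, q2, q3} has 3 states.

3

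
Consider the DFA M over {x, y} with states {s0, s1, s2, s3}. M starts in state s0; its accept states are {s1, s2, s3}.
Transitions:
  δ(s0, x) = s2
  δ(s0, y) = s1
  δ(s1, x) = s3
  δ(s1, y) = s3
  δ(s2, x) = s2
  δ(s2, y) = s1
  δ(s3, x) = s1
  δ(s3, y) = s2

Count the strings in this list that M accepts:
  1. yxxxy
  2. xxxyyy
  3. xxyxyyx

yxxxy: accepted
xxxyyy: accepted
xxyxyyx: accepted

3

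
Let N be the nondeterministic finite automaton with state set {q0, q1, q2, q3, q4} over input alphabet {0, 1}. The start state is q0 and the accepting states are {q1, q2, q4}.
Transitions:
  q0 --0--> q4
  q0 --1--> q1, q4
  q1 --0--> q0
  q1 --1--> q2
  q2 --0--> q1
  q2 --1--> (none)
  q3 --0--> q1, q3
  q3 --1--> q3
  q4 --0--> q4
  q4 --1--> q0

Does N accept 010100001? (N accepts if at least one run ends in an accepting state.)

Start: {q0}
read 0: {q4}
read 1: {q0}
read 0: {q4}
read 1: {q0}
read 0: {q4}
read 0: {q4}
read 0: {q4}
read 0: {q4}
read 1: {q0}
Reachable ∩ accepting = {} — empty.

rejected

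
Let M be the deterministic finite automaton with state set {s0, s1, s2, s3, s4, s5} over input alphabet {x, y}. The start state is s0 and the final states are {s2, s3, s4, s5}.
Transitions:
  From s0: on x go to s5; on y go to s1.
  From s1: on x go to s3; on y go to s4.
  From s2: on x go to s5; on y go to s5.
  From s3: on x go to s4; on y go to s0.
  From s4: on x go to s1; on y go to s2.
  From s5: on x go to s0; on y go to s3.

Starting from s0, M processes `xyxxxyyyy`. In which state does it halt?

s2

s0 --x--> s5
s5 --y--> s3
s3 --x--> s4
s4 --x--> s1
s1 --x--> s3
s3 --y--> s0
s0 --y--> s1
s1 --y--> s4
s4 --y--> s2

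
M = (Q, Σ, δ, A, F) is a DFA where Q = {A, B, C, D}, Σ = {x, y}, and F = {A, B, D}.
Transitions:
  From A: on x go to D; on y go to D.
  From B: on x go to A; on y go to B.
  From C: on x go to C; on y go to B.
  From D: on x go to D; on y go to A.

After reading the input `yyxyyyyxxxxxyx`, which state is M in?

D

A --y--> D
D --y--> A
A --x--> D
D --y--> A
A --y--> D
D --y--> A
A --y--> D
D --x--> D
D --x--> D
D --x--> D
D --x--> D
D --x--> D
D --y--> A
A --x--> D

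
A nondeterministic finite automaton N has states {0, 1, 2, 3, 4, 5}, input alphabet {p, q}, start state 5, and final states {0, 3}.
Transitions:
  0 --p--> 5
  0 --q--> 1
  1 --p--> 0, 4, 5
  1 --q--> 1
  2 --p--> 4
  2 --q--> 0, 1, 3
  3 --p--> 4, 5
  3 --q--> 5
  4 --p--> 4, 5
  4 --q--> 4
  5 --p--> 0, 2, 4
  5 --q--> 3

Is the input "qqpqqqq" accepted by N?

rejected

Start: {5}
read q: {3}
read q: {5}
read p: {0, 2, 4}
read q: {0, 1, 3, 4}
read q: {1, 4, 5}
read q: {1, 3, 4}
read q: {1, 4, 5}
Reachable ∩ accepting = {} — empty.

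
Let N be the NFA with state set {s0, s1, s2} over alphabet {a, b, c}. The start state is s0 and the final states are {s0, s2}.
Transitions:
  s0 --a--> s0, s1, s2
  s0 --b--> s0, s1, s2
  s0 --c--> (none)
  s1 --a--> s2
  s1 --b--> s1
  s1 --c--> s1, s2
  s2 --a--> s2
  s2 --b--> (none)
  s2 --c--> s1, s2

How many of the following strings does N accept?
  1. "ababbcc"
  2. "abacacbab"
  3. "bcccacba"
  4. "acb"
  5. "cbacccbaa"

2

"ababbcc": accepted
"abacacbab": rejected
"bcccacba": accepted
"acb": rejected
"cbacccbaa": rejected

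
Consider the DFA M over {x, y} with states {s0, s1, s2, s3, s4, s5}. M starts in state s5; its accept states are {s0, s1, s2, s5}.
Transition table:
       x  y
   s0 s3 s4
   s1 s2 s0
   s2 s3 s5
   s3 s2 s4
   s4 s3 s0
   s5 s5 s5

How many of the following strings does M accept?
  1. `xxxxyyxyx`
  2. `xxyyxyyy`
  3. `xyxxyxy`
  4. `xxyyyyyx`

4

`xxxxyyxyx`: accepted
`xxyyxyyy`: accepted
`xyxxyxy`: accepted
`xxyyyyyx`: accepted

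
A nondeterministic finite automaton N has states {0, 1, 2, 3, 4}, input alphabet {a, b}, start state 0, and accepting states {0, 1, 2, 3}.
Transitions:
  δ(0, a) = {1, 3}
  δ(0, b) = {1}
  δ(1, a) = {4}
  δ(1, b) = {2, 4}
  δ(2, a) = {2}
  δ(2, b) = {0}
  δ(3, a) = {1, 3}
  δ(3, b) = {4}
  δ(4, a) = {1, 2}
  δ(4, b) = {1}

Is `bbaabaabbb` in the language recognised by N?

Start: {0}
read b: {1}
read b: {2, 4}
read a: {1, 2}
read a: {2, 4}
read b: {0, 1}
read a: {1, 3, 4}
read a: {1, 2, 3, 4}
read b: {0, 1, 2, 4}
read b: {0, 1, 2, 4}
read b: {0, 1, 2, 4}
Reachable ∩ accepting = {0, 1, 2} — nonempty.

accepted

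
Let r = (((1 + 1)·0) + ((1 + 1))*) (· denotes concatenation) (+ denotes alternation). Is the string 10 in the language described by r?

The left alternative ((1+1)·0) matches 10.

yes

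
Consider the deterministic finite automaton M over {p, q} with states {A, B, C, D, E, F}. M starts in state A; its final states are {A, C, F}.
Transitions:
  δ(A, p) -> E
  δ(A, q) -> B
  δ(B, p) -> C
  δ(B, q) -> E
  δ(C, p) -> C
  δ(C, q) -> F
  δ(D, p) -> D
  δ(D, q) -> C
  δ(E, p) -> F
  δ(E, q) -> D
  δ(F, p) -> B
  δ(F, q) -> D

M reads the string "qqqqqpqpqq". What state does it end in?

A --q--> B
B --q--> E
E --q--> D
D --q--> C
C --q--> F
F --p--> B
B --q--> E
E --p--> F
F --q--> D
D --q--> C

C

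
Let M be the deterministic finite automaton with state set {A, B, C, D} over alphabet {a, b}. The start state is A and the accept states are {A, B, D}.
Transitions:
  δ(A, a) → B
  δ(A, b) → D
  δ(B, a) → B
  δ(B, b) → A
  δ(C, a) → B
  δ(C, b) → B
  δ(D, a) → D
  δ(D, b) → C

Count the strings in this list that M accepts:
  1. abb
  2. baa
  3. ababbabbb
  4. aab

4

abb: accepted
baa: accepted
ababbabbb: accepted
aab: accepted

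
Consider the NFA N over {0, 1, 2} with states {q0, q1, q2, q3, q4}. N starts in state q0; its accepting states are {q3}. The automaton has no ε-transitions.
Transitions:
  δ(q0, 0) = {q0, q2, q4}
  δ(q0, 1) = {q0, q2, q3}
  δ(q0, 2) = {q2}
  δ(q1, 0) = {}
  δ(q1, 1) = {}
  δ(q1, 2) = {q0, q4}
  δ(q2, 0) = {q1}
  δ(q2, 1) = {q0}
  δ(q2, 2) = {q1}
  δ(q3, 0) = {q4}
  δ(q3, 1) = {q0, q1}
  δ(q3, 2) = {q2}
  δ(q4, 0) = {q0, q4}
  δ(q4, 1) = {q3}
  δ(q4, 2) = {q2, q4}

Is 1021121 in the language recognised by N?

Start: {q0}
read 1: {q0, q2, q3}
read 0: {q0, q1, q2, q4}
read 2: {q0, q1, q2, q4}
read 1: {q0, q2, q3}
read 1: {q0, q1, q2, q3}
read 2: {q0, q1, q2, q4}
read 1: {q0, q2, q3}
Reachable ∩ accepting = {q3} — nonempty.

accepted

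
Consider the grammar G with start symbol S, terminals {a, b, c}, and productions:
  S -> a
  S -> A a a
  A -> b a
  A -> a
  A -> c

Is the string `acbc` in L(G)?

no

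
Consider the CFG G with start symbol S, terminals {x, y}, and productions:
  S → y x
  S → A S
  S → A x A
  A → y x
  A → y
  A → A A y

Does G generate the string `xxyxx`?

no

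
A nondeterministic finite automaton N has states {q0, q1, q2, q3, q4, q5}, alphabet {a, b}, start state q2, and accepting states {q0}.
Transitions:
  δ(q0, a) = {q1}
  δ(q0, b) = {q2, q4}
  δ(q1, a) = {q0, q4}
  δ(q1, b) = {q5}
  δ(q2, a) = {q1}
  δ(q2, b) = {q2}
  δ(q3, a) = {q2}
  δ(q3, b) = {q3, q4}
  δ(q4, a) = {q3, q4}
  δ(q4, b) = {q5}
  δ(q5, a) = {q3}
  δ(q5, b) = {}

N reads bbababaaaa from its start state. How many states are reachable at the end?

Start: {q2}
read b: {q2}
read b: {q2}
read a: {q1}
read b: {q5}
read a: {q3}
read b: {q3, q4}
read a: {q2, q3, q4}
read a: {q1, q2, q3, q4}
read a: {q0, q1, q2, q3, q4}
read a: {q0, q1, q2, q3, q4}
Final reachable set {q0, q1, q2, q3, q4} has 5 states.

5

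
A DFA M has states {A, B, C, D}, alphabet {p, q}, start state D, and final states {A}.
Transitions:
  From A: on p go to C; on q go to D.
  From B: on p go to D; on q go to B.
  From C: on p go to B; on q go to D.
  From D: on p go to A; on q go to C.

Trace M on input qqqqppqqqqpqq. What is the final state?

D --q--> C
C --q--> D
D --q--> C
C --q--> D
D --p--> A
A --p--> C
C --q--> D
D --q--> C
C --q--> D
D --q--> C
C --p--> B
B --q--> B
B --q--> B

B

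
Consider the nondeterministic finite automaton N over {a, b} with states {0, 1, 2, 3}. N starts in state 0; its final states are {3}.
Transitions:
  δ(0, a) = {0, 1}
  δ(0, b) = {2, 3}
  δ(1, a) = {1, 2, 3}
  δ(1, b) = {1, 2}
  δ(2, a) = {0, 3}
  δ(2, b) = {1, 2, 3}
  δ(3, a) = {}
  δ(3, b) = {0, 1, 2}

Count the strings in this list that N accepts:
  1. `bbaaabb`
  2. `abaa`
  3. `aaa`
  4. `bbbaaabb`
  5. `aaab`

`bbaaabb`: accepted
`abaa`: accepted
`aaa`: accepted
`bbbaaabb`: accepted
`aaab`: accepted

5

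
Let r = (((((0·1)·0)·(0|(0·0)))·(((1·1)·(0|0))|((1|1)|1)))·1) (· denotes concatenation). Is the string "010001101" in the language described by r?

Split as 01000110·1: ((((0·1)·0)·(0|(0·0)))·(((1·1)·(0|0))|((1|1)|1))) matches 01000110 and 1 matches 1.

yes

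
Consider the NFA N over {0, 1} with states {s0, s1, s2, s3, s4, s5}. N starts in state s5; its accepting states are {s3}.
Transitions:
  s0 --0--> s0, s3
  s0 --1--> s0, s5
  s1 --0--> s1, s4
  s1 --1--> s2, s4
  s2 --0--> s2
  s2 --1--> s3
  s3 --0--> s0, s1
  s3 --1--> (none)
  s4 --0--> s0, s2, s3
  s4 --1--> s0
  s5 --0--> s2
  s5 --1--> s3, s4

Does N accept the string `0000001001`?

rejected

Start: {s5}
read 0: {s2}
read 0: {s2}
read 0: {s2}
read 0: {s2}
read 0: {s2}
read 0: {s2}
read 1: {s3}
read 0: {s0, s1}
read 0: {s0, s1, s3, s4}
read 1: {s0, s2, s4, s5}
Reachable ∩ accepting = {} — empty.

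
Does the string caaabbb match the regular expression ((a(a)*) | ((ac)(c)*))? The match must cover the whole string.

no

Neither (a(a)*) nor ((ac)(c)*) matches caaabbb.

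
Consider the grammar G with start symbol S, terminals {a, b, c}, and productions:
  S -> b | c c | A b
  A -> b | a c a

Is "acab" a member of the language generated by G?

S ⇒ Ab ⇒ acab

yes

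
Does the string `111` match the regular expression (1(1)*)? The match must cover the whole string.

Split as 1·11: 1 matches 1 and (1)* matches 11.

yes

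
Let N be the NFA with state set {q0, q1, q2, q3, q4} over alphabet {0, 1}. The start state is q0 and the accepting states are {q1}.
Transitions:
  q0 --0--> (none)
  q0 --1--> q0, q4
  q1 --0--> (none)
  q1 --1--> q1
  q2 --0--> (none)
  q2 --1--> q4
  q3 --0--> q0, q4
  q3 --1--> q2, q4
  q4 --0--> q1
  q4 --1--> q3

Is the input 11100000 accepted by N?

rejected

Start: {q0}
read 1: {q0, q4}
read 1: {q0, q3, q4}
read 1: {q0, q2, q3, q4}
read 0: {q0, q1, q4}
read 0: {q1}
read 0: {}
The reachable set is empty and stays empty for the remaining 2 symbols.
Reachable ∩ accepting = {} — empty.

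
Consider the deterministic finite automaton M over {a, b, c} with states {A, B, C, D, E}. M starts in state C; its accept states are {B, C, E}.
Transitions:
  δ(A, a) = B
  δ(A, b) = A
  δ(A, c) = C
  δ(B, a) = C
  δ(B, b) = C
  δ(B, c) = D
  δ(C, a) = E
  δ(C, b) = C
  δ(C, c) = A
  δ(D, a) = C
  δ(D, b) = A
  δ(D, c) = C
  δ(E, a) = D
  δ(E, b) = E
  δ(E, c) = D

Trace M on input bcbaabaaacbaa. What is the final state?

C

C --b--> C
C --c--> A
A --b--> A
A --a--> B
B --a--> C
C --b--> C
C --a--> E
E --a--> D
D --a--> C
C --c--> A
A --b--> A
A --a--> B
B --a--> C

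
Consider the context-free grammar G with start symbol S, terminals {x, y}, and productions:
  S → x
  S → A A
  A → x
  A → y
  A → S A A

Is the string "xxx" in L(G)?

no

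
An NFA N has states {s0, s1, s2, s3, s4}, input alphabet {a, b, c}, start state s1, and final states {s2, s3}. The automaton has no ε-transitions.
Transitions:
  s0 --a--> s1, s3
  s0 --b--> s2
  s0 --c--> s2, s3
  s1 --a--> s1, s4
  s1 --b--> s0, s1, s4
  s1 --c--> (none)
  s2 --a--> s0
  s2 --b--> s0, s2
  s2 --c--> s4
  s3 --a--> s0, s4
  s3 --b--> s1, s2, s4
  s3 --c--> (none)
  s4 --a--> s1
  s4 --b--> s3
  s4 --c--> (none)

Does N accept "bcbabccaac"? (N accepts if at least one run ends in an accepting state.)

rejected

Start: {s1}
read b: {s0, s1, s4}
read c: {s2, s3}
read b: {s0, s1, s2, s4}
read a: {s0, s1, s3, s4}
read b: {s0, s1, s2, s3, s4}
read c: {s2, s3, s4}
read c: {s4}
read a: {s1}
read a: {s1, s4}
read c: {}
Reachable ∩ accepting = {} — empty.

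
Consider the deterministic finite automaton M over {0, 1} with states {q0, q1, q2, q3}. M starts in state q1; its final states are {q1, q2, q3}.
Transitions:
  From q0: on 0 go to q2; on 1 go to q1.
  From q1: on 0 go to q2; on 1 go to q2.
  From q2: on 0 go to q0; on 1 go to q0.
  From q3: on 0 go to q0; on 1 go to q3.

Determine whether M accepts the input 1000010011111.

q1 --1--> q2
q2 --0--> q0
q0 --0--> q2
q2 --0--> q0
q0 --0--> q2
q2 --1--> q0
q0 --0--> q2
q2 --0--> q0
q0 --1--> q1
q1 --1--> q2
q2 --1--> q0
q0 --1--> q1
q1 --1--> q2
End in state q2, which is an accepting state.

accepted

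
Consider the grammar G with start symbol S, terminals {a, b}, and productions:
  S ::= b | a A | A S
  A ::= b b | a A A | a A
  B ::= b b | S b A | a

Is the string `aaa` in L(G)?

no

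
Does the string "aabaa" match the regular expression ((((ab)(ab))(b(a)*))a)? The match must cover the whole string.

No split of aabaa into u·v has (((ab)(ab))(b(a)*)) matching u and a matching v.

no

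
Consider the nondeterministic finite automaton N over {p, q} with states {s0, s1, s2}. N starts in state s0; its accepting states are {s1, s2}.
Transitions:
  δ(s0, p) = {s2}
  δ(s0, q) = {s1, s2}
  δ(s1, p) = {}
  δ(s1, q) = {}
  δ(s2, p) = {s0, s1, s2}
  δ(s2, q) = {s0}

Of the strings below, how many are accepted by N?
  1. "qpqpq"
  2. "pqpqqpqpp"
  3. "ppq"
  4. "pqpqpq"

"qpqpq": accepted
"pqpqqpqpp": accepted
"ppq": accepted
"pqpqpq": rejected

3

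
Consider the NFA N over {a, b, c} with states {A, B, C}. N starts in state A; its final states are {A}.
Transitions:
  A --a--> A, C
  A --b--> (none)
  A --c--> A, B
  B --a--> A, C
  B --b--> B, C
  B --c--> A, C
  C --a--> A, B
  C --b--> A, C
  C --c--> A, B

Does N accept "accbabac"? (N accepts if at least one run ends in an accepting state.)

Start: {A}
read a: {A, C}
read c: {A, B}
read c: {A, B, C}
read b: {A, B, C}
read a: {A, B, C}
read b: {A, B, C}
read a: {A, B, C}
read c: {A, B, C}
Reachable ∩ accepting = {A} — nonempty.

accepted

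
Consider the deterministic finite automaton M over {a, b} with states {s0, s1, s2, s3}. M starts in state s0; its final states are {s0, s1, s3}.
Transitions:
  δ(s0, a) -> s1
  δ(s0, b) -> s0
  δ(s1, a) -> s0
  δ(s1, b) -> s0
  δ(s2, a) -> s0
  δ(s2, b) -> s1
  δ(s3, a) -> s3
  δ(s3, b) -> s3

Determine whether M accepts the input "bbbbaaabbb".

accepted

s0 --b--> s0
s0 --b--> s0
s0 --b--> s0
s0 --b--> s0
s0 --a--> s1
s1 --a--> s0
s0 --a--> s1
s1 --b--> s0
s0 --b--> s0
s0 --b--> s0
End in state s0, which is an accepting state.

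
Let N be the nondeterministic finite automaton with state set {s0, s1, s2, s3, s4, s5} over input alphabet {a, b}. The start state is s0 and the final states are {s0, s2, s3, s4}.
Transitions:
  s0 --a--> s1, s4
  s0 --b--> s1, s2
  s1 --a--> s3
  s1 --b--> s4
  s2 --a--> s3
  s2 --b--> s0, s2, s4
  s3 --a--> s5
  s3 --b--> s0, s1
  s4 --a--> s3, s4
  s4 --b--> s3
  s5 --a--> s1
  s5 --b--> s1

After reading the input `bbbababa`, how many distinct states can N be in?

Start: {s0}
read b: {s1, s2}
read b: {s0, s2, s4}
read b: {s0, s1, s2, s3, s4}
read a: {s1, s3, s4, s5}
read b: {s0, s1, s3, s4}
read a: {s1, s3, s4, s5}
read b: {s0, s1, s3, s4}
read a: {s1, s3, s4, s5}
Final reachable set {s1, s3, s4, s5} has 4 states.

4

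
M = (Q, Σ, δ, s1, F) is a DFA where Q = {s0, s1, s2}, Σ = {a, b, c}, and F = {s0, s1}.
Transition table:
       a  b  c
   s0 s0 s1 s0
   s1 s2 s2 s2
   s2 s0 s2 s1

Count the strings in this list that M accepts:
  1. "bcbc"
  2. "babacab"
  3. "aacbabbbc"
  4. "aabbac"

3

"bcbc": accepted
"babacab": rejected
"aacbabbbc": accepted
"aabbac": accepted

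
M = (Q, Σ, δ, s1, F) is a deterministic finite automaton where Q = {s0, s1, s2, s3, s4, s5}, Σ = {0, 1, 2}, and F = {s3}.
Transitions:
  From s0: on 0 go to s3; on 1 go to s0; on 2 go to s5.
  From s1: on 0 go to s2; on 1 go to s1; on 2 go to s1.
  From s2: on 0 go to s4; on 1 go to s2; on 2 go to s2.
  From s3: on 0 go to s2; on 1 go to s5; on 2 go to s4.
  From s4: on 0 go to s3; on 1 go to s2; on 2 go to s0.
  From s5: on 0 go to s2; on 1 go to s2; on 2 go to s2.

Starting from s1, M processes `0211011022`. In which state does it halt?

s5

s1 --0--> s2
s2 --2--> s2
s2 --1--> s2
s2 --1--> s2
s2 --0--> s4
s4 --1--> s2
s2 --1--> s2
s2 --0--> s4
s4 --2--> s0
s0 --2--> s5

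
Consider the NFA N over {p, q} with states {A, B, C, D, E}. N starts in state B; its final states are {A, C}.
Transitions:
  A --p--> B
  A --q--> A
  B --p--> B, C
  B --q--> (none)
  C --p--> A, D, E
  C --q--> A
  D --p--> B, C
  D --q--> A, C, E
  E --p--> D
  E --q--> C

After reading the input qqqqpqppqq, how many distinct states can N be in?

0

Start: {B}
read q: {}
The reachable set is empty and stays empty for the remaining 9 symbols.
Final reachable set {} has 0 states.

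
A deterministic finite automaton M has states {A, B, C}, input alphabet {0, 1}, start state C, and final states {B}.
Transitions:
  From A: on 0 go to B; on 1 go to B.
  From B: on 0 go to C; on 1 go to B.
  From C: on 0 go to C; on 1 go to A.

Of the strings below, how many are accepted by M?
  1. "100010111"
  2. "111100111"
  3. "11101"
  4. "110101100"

"100010111": accepted
"111100111": accepted
"11101": rejected
"110101100": rejected

2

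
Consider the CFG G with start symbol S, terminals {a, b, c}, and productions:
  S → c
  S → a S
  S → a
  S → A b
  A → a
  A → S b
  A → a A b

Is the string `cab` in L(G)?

no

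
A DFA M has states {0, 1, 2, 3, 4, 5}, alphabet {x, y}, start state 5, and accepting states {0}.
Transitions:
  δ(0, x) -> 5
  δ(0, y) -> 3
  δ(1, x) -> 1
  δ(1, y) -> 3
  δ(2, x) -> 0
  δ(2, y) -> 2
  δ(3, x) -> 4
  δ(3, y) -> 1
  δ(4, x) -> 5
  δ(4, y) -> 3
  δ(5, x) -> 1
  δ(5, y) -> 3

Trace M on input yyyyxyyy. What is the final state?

3

5 --y--> 3
3 --y--> 1
1 --y--> 3
3 --y--> 1
1 --x--> 1
1 --y--> 3
3 --y--> 1
1 --y--> 3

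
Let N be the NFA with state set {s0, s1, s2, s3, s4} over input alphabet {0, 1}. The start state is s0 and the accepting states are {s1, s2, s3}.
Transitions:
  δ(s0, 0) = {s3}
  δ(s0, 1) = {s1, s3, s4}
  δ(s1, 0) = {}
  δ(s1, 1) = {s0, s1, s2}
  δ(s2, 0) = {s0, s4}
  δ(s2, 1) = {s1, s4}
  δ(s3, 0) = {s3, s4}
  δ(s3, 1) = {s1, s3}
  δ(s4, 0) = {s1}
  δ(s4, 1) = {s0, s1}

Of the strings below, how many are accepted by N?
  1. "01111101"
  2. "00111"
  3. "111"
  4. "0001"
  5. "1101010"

"01111101": accepted
"00111": accepted
"111": accepted
"0001": accepted
"1101010": accepted

5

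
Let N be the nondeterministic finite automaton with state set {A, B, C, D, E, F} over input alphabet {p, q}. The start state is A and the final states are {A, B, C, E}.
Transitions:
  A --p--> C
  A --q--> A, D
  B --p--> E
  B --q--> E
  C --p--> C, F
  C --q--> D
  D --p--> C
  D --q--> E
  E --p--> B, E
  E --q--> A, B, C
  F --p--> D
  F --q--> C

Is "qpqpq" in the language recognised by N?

rejected

Start: {A}
read q: {A, D}
read p: {C}
read q: {D}
read p: {C}
read q: {D}
Reachable ∩ accepting = {} — empty.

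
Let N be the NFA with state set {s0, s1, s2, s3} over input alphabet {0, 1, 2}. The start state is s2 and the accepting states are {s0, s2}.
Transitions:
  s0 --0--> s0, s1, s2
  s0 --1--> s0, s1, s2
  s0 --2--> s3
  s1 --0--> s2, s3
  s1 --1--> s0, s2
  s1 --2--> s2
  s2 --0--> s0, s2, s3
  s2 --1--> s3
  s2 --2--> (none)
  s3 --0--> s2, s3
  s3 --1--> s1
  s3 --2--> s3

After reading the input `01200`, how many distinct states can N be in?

Start: {s2}
read 0: {s0, s2, s3}
read 1: {s0, s1, s2, s3}
read 2: {s2, s3}
read 0: {s0, s2, s3}
read 0: {s0, s1, s2, s3}
Final reachable set {s0, s1, s2, s3} has 4 states.

4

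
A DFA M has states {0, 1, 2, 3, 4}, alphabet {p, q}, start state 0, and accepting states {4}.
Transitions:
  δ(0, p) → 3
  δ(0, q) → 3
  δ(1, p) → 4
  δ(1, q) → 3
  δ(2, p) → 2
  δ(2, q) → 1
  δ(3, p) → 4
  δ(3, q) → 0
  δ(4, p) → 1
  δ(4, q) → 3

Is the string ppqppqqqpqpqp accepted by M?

accepted

0 --p--> 3
3 --p--> 4
4 --q--> 3
3 --p--> 4
4 --p--> 1
1 --q--> 3
3 --q--> 0
0 --q--> 3
3 --p--> 4
4 --q--> 3
3 --p--> 4
4 --q--> 3
3 --p--> 4
End in state 4, which is an accepting state.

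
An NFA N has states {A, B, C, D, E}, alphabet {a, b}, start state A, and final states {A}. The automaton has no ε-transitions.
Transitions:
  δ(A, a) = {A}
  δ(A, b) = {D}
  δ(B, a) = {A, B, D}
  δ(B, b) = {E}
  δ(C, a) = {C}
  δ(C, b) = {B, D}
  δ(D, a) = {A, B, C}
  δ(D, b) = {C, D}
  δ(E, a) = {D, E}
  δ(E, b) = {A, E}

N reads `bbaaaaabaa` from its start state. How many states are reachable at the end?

Start: {A}
read b: {D}
read b: {C, D}
read a: {A, B, C}
read a: {A, B, C, D}
read a: {A, B, C, D}
read a: {A, B, C, D}
read a: {A, B, C, D}
read b: {B, C, D, E}
read a: {A, B, C, D, E}
read a: {A, B, C, D, E}
Final reachable set {A, B, C, D, E} has 5 states.

5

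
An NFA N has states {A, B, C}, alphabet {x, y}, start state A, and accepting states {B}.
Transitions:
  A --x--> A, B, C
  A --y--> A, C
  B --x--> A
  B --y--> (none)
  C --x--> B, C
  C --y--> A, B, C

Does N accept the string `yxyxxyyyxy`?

Start: {A}
read y: {A, C}
read x: {A, B, C}
read y: {A, B, C}
read x: {A, B, C}
read x: {A, B, C}
read y: {A, B, C}
read y: {A, B, C}
read y: {A, B, C}
read x: {A, B, C}
read y: {A, B, C}
Reachable ∩ accepting = {B} — nonempty.

accepted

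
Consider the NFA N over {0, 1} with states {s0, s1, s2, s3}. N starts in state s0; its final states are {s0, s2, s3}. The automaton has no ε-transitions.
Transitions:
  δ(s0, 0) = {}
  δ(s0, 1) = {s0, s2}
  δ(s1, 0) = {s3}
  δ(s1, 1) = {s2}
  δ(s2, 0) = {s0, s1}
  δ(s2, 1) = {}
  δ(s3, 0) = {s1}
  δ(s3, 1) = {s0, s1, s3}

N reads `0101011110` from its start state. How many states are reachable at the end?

Start: {s0}
read 0: {}
The reachable set is empty and stays empty for the remaining 9 symbols.
Final reachable set {} has 0 states.

0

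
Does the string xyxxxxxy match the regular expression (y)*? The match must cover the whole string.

xyxxxxxy cannot be split into zero or more pieces each matching y.

no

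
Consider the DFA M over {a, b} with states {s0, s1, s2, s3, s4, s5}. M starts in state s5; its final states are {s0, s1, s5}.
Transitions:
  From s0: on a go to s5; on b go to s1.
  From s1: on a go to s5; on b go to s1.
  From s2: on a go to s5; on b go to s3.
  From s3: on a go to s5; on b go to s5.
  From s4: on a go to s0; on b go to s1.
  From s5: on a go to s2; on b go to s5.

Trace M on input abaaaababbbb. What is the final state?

s5

s5 --a--> s2
s2 --b--> s3
s3 --a--> s5
s5 --a--> s2
s2 --a--> s5
s5 --a--> s2
s2 --b--> s3
s3 --a--> s5
s5 --b--> s5
s5 --b--> s5
s5 --b--> s5
s5 --b--> s5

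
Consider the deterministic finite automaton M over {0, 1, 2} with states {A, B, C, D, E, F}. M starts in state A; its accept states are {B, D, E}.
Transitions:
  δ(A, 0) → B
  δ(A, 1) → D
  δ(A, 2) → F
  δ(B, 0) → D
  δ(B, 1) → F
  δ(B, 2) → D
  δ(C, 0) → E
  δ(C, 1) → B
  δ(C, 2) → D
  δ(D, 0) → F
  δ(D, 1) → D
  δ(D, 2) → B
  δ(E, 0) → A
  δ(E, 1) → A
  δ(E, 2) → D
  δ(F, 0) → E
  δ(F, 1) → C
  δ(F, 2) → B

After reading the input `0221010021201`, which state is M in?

A --0--> B
B --2--> D
D --2--> B
B --1--> F
F --0--> E
E --1--> A
A --0--> B
B --0--> D
D --2--> B
B --1--> F
F --2--> B
B --0--> D
D --1--> D

D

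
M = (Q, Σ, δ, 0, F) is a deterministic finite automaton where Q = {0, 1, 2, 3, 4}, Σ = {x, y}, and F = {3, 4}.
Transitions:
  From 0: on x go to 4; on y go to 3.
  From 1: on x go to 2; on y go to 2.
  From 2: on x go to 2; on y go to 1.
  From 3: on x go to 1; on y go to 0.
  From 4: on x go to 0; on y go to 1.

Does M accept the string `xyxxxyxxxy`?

0 --x--> 4
4 --y--> 1
1 --x--> 2
2 --x--> 2
2 --x--> 2
2 --y--> 1
1 --x--> 2
2 --x--> 2
2 --x--> 2
2 --y--> 1
End in state 1, which is not an accepting state.

rejected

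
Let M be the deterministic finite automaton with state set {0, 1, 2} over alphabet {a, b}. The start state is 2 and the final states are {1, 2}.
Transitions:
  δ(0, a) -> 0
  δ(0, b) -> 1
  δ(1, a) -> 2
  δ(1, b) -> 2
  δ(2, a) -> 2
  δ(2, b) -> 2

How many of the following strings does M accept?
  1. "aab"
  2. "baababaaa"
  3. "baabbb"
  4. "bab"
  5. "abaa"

5

"aab": accepted
"baababaaa": accepted
"baabbb": accepted
"bab": accepted
"abaa": accepted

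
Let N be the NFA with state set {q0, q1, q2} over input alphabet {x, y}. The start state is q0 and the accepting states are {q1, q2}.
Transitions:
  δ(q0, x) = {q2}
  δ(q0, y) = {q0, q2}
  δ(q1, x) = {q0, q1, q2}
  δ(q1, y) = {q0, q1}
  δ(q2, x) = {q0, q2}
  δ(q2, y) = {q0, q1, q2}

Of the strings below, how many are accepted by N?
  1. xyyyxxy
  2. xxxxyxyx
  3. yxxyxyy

3

xyyyxxy: accepted
xxxxyxyx: accepted
yxxyxyy: accepted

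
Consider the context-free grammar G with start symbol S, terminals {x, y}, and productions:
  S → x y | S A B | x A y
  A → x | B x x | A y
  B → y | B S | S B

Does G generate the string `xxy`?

yes

S ⇒ xAy ⇒ xxy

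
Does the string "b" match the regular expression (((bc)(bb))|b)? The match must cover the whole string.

The right alternative b matches b.

yes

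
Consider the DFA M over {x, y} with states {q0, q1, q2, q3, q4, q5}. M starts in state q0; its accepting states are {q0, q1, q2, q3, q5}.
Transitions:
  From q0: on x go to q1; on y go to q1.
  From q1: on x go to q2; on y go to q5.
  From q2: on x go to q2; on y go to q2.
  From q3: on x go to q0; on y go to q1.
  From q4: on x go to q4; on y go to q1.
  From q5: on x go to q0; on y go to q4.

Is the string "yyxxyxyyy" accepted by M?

q0 --y--> q1
q1 --y--> q5
q5 --x--> q0
q0 --x--> q1
q1 --y--> q5
q5 --x--> q0
q0 --y--> q1
q1 --y--> q5
q5 --y--> q4
End in state q4, which is not an accepting state.

rejected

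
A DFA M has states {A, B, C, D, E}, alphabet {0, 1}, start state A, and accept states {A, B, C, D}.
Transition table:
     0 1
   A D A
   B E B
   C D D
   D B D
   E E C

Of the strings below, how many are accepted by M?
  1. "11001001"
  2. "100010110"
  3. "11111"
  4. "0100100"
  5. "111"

"11001001": accepted
"100010110": accepted
"11111": accepted
"0100100": accepted
"111": accepted

5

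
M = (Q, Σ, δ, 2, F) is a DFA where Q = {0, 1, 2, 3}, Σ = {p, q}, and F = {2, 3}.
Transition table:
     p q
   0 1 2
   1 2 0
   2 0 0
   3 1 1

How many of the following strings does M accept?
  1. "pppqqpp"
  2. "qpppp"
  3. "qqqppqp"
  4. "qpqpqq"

1

"pppqqpp": rejected
"qpppp": rejected
"qqqppqp": rejected
"qpqpqq": accepted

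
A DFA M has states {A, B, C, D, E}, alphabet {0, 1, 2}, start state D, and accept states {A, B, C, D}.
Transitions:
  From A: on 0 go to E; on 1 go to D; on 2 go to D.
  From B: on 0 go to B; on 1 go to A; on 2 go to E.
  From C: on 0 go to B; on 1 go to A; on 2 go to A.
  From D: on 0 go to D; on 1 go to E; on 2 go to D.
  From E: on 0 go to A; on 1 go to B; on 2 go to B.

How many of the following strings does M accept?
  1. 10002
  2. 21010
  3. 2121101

2

10002: accepted
21010: accepted
2121101: rejected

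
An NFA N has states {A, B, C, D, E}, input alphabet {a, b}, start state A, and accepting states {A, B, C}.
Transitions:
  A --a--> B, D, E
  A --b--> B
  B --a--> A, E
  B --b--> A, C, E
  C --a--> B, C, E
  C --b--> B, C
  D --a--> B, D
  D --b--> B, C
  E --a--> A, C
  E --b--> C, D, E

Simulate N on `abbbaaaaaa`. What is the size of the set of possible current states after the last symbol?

Start: {A}
read a: {B, D, E}
read b: {A, B, C, D, E}
read b: {A, B, C, D, E}
read b: {A, B, C, D, E}
read a: {A, B, C, D, E}
read a: {A, B, C, D, E}
read a: {A, B, C, D, E}
read a: {A, B, C, D, E}
read a: {A, B, C, D, E}
read a: {A, B, C, D, E}
Final reachable set {A, B, C, D, E} has 5 states.

5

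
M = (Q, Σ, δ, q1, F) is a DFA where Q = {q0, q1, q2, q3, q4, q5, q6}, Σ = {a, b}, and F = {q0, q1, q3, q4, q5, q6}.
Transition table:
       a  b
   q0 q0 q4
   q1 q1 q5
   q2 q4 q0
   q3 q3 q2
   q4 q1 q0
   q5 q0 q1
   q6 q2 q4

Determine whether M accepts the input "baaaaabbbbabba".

accepted

q1 --b--> q5
q5 --a--> q0
q0 --a--> q0
q0 --a--> q0
q0 --a--> q0
q0 --a--> q0
q0 --b--> q4
q4 --b--> q0
q0 --b--> q4
q4 --b--> q0
q0 --a--> q0
q0 --b--> q4
q4 --b--> q0
q0 --a--> q0
End in state q0, which is an accepting state.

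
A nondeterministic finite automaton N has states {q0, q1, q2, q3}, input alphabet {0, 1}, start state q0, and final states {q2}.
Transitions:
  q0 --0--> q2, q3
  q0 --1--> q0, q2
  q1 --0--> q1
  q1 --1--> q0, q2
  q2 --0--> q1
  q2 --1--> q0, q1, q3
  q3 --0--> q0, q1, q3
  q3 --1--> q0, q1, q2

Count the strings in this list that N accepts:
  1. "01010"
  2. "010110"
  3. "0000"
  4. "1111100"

"01010": accepted
"010110": accepted
"0000": accepted
"1111100": accepted

4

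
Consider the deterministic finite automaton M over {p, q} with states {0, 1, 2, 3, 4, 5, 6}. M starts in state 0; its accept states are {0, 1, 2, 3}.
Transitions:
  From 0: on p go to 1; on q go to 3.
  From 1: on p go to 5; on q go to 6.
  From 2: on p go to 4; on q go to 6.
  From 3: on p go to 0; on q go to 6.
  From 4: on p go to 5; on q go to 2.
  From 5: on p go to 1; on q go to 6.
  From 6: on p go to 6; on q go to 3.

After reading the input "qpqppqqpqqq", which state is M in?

3

0 --q--> 3
3 --p--> 0
0 --q--> 3
3 --p--> 0
0 --p--> 1
1 --q--> 6
6 --q--> 3
3 --p--> 0
0 --q--> 3
3 --q--> 6
6 --q--> 3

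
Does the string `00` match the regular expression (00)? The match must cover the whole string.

Split as 0·0: 0 matches 0 and 0 matches 0.

yes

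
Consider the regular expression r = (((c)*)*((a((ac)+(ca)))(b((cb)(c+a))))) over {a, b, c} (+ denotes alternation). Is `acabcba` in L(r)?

yes

Split as ε·acabcba: ((c)*)* matches ε and ((a((ac)+(ca)))(b((cb)(c+a)))) matches acabcba.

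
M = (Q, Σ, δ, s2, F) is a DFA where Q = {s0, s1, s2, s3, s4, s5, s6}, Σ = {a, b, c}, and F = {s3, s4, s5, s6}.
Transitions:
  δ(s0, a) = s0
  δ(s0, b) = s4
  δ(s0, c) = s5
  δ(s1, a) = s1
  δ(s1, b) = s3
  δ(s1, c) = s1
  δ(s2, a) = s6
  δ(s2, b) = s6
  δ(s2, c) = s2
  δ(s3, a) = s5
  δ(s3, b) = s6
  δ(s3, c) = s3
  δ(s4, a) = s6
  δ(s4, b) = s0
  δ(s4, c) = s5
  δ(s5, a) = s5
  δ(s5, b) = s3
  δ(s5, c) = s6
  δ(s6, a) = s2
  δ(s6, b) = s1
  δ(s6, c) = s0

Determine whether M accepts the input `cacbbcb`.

accepted

s2 --c--> s2
s2 --a--> s6
s6 --c--> s0
s0 --b--> s4
s4 --b--> s0
s0 --c--> s5
s5 --b--> s3
End in state s3, which is an accepting state.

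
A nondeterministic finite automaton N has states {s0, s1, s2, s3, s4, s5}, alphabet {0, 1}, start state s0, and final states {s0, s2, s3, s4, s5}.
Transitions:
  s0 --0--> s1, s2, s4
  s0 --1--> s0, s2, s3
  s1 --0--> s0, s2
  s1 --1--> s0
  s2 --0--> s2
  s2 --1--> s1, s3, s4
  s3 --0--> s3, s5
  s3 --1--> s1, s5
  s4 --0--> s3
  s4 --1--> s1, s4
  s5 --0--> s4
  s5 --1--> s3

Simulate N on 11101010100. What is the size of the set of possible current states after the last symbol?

6

Start: {s0}
read 1: {s0, s2, s3}
read 1: {s0, s1, s2, s3, s4, s5}
read 1: {s0, s1, s2, s3, s4, s5}
read 0: {s0, s1, s2, s3, s4, s5}
read 1: {s0, s1, s2, s3, s4, s5}
read 0: {s0, s1, s2, s3, s4, s5}
read 1: {s0, s1, s2, s3, s4, s5}
read 0: {s0, s1, s2, s3, s4, s5}
read 1: {s0, s1, s2, s3, s4, s5}
read 0: {s0, s1, s2, s3, s4, s5}
read 0: {s0, s1, s2, s3, s4, s5}
Final reachable set {s0, s1, s2, s3, s4, s5} has 6 states.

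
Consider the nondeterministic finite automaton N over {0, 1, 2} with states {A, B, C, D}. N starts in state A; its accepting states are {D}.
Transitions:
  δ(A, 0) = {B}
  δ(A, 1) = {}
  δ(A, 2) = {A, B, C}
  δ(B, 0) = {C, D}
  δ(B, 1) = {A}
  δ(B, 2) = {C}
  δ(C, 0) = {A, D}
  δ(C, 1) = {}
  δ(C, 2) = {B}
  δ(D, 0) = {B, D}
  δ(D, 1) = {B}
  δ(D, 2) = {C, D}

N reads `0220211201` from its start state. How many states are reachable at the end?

2

Start: {A}
read 0: {B}
read 2: {C}
read 2: {B}
read 0: {C, D}
read 2: {B, C, D}
read 1: {A, B}
read 1: {A}
read 2: {A, B, C}
read 0: {A, B, C, D}
read 1: {A, B}
Final reachable set {A, B} has 2 states.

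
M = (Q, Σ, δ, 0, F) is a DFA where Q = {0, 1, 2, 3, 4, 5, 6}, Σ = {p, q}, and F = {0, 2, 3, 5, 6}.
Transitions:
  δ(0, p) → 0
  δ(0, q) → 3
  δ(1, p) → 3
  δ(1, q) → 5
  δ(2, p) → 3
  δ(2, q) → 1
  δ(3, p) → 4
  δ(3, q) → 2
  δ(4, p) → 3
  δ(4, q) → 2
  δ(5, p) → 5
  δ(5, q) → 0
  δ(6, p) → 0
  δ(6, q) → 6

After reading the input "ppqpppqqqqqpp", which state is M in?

3

0 --p--> 0
0 --p--> 0
0 --q--> 3
3 --p--> 4
4 --p--> 3
3 --p--> 4
4 --q--> 2
2 --q--> 1
1 --q--> 5
5 --q--> 0
0 --q--> 3
3 --p--> 4
4 --p--> 3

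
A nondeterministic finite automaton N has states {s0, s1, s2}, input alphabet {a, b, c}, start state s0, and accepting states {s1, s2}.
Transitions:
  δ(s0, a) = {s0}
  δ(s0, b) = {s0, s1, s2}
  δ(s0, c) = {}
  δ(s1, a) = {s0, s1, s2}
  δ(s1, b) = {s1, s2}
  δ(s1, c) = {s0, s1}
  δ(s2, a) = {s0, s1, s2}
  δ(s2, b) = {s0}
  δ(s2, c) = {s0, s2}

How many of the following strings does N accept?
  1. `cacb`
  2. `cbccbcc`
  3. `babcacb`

1

`cacb`: rejected
`cbccbcc`: rejected
`babcacb`: accepted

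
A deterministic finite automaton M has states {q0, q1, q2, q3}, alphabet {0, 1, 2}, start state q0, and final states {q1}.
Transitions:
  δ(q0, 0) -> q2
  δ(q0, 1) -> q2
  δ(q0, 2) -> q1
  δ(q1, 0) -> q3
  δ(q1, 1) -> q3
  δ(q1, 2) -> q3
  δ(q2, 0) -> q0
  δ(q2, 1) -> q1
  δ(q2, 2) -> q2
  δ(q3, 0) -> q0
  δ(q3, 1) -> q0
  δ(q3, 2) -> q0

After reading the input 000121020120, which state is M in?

q0

q0 --0--> q2
q2 --0--> q0
q0 --0--> q2
q2 --1--> q1
q1 --2--> q3
q3 --1--> q0
q0 --0--> q2
q2 --2--> q2
q2 --0--> q0
q0 --1--> q2
q2 --2--> q2
q2 --0--> q0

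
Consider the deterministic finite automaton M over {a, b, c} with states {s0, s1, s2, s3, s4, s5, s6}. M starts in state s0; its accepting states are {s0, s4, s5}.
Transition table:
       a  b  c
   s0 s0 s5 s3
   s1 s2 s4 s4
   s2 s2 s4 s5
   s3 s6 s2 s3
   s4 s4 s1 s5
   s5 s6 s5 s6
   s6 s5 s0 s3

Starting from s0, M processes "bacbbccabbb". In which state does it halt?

s0 --b--> s5
s5 --a--> s6
s6 --c--> s3
s3 --b--> s2
s2 --b--> s4
s4 --c--> s5
s5 --c--> s6
s6 --a--> s5
s5 --b--> s5
s5 --b--> s5
s5 --b--> s5

s5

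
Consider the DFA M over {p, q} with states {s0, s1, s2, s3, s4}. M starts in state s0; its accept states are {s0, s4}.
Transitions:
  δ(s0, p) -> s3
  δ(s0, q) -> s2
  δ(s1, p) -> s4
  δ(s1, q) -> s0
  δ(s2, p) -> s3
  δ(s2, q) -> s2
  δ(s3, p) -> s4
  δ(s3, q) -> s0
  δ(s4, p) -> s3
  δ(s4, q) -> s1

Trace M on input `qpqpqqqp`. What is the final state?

s3

s0 --q--> s2
s2 --p--> s3
s3 --q--> s0
s0 --p--> s3
s3 --q--> s0
s0 --q--> s2
s2 --q--> s2
s2 --p--> s3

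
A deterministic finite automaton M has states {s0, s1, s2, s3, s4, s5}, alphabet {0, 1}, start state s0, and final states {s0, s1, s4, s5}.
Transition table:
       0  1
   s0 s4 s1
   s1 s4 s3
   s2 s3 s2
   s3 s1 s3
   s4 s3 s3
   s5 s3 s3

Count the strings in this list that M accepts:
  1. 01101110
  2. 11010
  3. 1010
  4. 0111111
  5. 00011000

01101110: accepted
11010: accepted
1010: accepted
0111111: rejected
00011000: rejected

3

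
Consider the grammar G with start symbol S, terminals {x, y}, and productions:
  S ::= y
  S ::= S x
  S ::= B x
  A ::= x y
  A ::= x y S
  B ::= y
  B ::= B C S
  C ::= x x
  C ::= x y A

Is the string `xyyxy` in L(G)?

no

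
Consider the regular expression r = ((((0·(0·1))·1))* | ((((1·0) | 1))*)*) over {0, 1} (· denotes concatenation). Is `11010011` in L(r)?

Neither (((0·(0·1))·1))* nor ((((1·0)|1))*)* matches 11010011.

no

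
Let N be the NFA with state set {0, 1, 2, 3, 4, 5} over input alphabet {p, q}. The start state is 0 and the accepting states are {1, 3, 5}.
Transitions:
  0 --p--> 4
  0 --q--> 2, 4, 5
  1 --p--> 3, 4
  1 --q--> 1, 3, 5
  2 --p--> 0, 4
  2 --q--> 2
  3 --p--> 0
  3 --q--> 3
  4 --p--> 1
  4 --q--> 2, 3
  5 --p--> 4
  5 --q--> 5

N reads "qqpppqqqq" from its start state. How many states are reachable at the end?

Start: {0}
read q: {2, 4, 5}
read q: {2, 3, 5}
read p: {0, 4}
read p: {1, 4}
read p: {1, 3, 4}
read q: {1, 2, 3, 5}
read q: {1, 2, 3, 5}
read q: {1, 2, 3, 5}
read q: {1, 2, 3, 5}
Final reachable set {1, 2, 3, 5} has 4 states.

4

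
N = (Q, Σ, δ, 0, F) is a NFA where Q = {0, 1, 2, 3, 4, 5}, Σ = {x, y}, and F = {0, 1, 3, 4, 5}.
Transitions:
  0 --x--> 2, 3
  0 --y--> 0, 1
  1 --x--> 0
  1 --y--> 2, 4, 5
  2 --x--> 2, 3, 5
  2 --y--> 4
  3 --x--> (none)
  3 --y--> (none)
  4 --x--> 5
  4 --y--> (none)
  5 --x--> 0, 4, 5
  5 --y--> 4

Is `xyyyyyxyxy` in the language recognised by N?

rejected

Start: {0}
read x: {2, 3}
read y: {4}
read y: {}
The reachable set is empty and stays empty for the remaining 7 symbols.
Reachable ∩ accepting = {} — empty.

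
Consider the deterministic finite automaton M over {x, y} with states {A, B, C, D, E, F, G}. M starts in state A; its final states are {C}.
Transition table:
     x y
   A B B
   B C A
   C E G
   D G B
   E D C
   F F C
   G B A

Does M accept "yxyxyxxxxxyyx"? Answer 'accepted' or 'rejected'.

accepted

A --y--> B
B --x--> C
C --y--> G
G --x--> B
B --y--> A
A --x--> B
B --x--> C
C --x--> E
E --x--> D
D --x--> G
G --y--> A
A --y--> B
B --x--> C
End in state C, which is an accepting state.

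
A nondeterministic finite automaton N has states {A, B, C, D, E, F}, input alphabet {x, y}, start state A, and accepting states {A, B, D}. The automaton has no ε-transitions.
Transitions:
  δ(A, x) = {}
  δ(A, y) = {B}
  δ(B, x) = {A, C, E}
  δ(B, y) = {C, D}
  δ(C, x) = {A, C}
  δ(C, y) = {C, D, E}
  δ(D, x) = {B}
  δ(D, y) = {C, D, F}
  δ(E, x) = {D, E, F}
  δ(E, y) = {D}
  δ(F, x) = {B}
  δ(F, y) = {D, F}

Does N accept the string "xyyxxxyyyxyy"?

rejected

Start: {A}
read x: {}
The reachable set is empty and stays empty for the remaining 11 symbols.
Reachable ∩ accepting = {} — empty.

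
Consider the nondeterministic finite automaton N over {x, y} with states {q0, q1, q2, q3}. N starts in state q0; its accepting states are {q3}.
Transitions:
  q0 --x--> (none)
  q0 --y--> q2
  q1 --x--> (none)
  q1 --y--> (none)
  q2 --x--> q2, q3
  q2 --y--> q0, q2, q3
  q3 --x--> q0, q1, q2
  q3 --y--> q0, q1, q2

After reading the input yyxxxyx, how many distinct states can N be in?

Start: {q0}
read y: {q2}
read y: {q0, q2, q3}
read x: {q0, q1, q2, q3}
read x: {q0, q1, q2, q3}
read x: {q0, q1, q2, q3}
read y: {q0, q1, q2, q3}
read x: {q0, q1, q2, q3}
Final reachable set {q0, q1, q2, q3} has 4 states.

4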